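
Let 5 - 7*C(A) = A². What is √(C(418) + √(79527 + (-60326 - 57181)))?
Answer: √(-1223033 + 294*I*√1055)/7 ≈ 0.61677 + 157.99*I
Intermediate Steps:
C(A) = 5/7 - A²/7
√(C(418) + √(79527 + (-60326 - 57181))) = √((5/7 - ⅐*418²) + √(79527 + (-60326 - 57181))) = √((5/7 - ⅐*174724) + √(79527 - 117507)) = √((5/7 - 174724/7) + √(-37980)) = √(-174719/7 + 6*I*√1055)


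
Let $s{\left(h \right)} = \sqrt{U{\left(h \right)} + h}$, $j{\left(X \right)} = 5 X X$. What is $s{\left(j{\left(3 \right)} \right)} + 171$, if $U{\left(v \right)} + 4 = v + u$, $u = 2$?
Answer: $171 + 2 \sqrt{22} \approx 180.38$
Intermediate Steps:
$j{\left(X \right)} = 5 X^{2}$
$U{\left(v \right)} = -2 + v$ ($U{\left(v \right)} = -4 + \left(v + 2\right) = -4 + \left(2 + v\right) = -2 + v$)
$s{\left(h \right)} = \sqrt{-2 + 2 h}$ ($s{\left(h \right)} = \sqrt{\left(-2 + h\right) + h} = \sqrt{-2 + 2 h}$)
$s{\left(j{\left(3 \right)} \right)} + 171 = \sqrt{-2 + 2 \cdot 5 \cdot 3^{2}} + 171 = \sqrt{-2 + 2 \cdot 5 \cdot 9} + 171 = \sqrt{-2 + 2 \cdot 45} + 171 = \sqrt{-2 + 90} + 171 = \sqrt{88} + 171 = 2 \sqrt{22} + 171 = 171 + 2 \sqrt{22}$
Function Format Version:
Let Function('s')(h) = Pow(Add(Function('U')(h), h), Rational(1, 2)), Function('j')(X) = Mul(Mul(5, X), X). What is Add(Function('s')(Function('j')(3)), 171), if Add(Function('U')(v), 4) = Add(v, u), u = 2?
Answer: Add(171, Mul(2, Pow(22, Rational(1, 2)))) ≈ 180.38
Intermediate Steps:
Function('j')(X) = Mul(5, Pow(X, 2))
Function('U')(v) = Add(-2, v) (Function('U')(v) = Add(-4, Add(v, 2)) = Add(-4, Add(2, v)) = Add(-2, v))
Function('s')(h) = Pow(Add(-2, Mul(2, h)), Rational(1, 2)) (Function('s')(h) = Pow(Add(Add(-2, h), h), Rational(1, 2)) = Pow(Add(-2, Mul(2, h)), Rational(1, 2)))
Add(Function('s')(Function('j')(3)), 171) = Add(Pow(Add(-2, Mul(2, Mul(5, Pow(3, 2)))), Rational(1, 2)), 171) = Add(Pow(Add(-2, Mul(2, Mul(5, 9))), Rational(1, 2)), 171) = Add(Pow(Add(-2, Mul(2, 45)), Rational(1, 2)), 171) = Add(Pow(Add(-2, 90), Rational(1, 2)), 171) = Add(Pow(88, Rational(1, 2)), 171) = Add(Mul(2, Pow(22, Rational(1, 2))), 171) = Add(171, Mul(2, Pow(22, Rational(1, 2))))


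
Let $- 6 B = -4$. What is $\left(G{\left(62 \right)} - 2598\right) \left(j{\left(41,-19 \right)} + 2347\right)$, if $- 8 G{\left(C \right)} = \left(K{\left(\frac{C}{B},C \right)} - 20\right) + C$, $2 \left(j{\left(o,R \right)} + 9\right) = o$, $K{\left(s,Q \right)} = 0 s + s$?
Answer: $- \frac{98674923}{16} \approx -6.1672 \cdot 10^{6}$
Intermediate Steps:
$B = \frac{2}{3}$ ($B = \left(- \frac{1}{6}\right) \left(-4\right) = \frac{2}{3} \approx 0.66667$)
$K{\left(s,Q \right)} = s$ ($K{\left(s,Q \right)} = 0 + s = s$)
$j{\left(o,R \right)} = -9 + \frac{o}{2}$
$G{\left(C \right)} = \frac{5}{2} - \frac{5 C}{16}$ ($G{\left(C \right)} = - \frac{\left(\frac{C}{\frac{2}{3}} - 20\right) + C}{8} = - \frac{\left(C \frac{3}{2} - 20\right) + C}{8} = - \frac{\left(\frac{3 C}{2} - 20\right) + C}{8} = - \frac{\left(-20 + \frac{3 C}{2}\right) + C}{8} = - \frac{-20 + \frac{5 C}{2}}{8} = \frac{5}{2} - \frac{5 C}{16}$)
$\left(G{\left(62 \right)} - 2598\right) \left(j{\left(41,-19 \right)} + 2347\right) = \left(\left(\frac{5}{2} - \frac{155}{8}\right) - 2598\right) \left(\left(-9 + \frac{1}{2} \cdot 41\right) + 2347\right) = \left(\left(\frac{5}{2} - \frac{155}{8}\right) - 2598\right) \left(\left(-9 + \frac{41}{2}\right) + 2347\right) = \left(- \frac{135}{8} - 2598\right) \left(\frac{23}{2} + 2347\right) = \left(- \frac{20919}{8}\right) \frac{4717}{2} = - \frac{98674923}{16}$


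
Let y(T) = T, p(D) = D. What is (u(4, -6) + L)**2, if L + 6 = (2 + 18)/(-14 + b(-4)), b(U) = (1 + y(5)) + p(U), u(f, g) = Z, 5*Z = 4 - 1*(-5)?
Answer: 7744/225 ≈ 34.418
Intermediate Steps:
Z = 9/5 (Z = (4 - 1*(-5))/5 = (4 + 5)/5 = (1/5)*9 = 9/5 ≈ 1.8000)
u(f, g) = 9/5
b(U) = 6 + U (b(U) = (1 + 5) + U = 6 + U)
L = -23/3 (L = -6 + (2 + 18)/(-14 + (6 - 4)) = -6 + 20/(-14 + 2) = -6 + 20/(-12) = -6 + 20*(-1/12) = -6 - 5/3 = -23/3 ≈ -7.6667)
(u(4, -6) + L)**2 = (9/5 - 23/3)**2 = (-88/15)**2 = 7744/225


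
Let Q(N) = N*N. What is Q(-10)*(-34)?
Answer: -3400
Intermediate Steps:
Q(N) = N²
Q(-10)*(-34) = (-10)²*(-34) = 100*(-34) = -3400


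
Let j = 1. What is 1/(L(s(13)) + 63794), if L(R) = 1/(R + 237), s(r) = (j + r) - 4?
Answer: 247/15757119 ≈ 1.5675e-5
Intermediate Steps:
s(r) = -3 + r (s(r) = (1 + r) - 4 = -3 + r)
L(R) = 1/(237 + R)
1/(L(s(13)) + 63794) = 1/(1/(237 + (-3 + 13)) + 63794) = 1/(1/(237 + 10) + 63794) = 1/(1/247 + 63794) = 1/(15757119/247) = 247/15757119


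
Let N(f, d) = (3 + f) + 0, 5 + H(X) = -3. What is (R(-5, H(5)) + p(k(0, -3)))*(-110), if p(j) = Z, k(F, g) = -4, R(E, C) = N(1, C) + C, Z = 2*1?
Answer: 220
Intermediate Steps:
H(X) = -8 (H(X) = -5 - 3 = -8)
N(f, d) = 3 + f
Z = 2
R(E, C) = 4 + C (R(E, C) = (3 + 1) + C = 4 + C)
p(j) = 2
(R(-5, H(5)) + p(k(0, -3)))*(-110) = ((4 - 8) + 2)*(-110) = (-4 + 2)*(-110) = -2*(-110) = 220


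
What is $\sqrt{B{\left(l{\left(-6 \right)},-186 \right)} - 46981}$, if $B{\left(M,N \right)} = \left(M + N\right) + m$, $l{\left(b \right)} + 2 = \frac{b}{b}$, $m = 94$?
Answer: $i \sqrt{47074} \approx 216.97 i$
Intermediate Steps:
$l{\left(b \right)} = -1$ ($l{\left(b \right)} = -2 + \frac{b}{b} = -2 + 1 = -1$)
$B{\left(M,N \right)} = 94 + M + N$ ($B{\left(M,N \right)} = \left(M + N\right) + 94 = 94 + M + N$)
$\sqrt{B{\left(l{\left(-6 \right)},-186 \right)} - 46981} = \sqrt{\left(94 - 1 - 186\right) - 46981} = \sqrt{-93 - 46981} = \sqrt{-47074} = i \sqrt{47074}$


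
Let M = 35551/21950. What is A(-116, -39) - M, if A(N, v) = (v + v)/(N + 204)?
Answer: -1210147/482900 ≈ -2.5060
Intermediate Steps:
M = 35551/21950 (M = 35551*(1/21950) = 35551/21950 ≈ 1.6196)
A(N, v) = 2*v/(204 + N) (A(N, v) = (2*v)/(204 + N) = 2*v/(204 + N))
A(-116, -39) - M = 2*(-39)/(204 - 116) - 1*35551/21950 = 2*(-39)/88 - 35551/21950 = 2*(-39)*(1/88) - 35551/21950 = -39/44 - 35551/21950 = -1210147/482900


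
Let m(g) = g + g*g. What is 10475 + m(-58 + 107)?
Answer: 12925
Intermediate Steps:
m(g) = g + g²
10475 + m(-58 + 107) = 10475 + (-58 + 107)*(1 + (-58 + 107)) = 10475 + 49*(1 + 49) = 10475 + 49*50 = 10475 + 2450 = 12925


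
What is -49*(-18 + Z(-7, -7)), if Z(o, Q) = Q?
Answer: 1225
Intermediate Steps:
-49*(-18 + Z(-7, -7)) = -49*(-18 - 7) = -49*(-25) = 1225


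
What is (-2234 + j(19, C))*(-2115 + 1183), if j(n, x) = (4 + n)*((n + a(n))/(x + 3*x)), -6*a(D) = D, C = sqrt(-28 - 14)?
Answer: 2082088 + 509105*I*sqrt(42)/252 ≈ 2.0821e+6 + 13093.0*I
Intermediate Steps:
C = I*sqrt(42) (C = sqrt(-42) = I*sqrt(42) ≈ 6.4807*I)
a(D) = -D/6
j(n, x) = 5*n*(4 + n)/(24*x) (j(n, x) = (4 + n)*((n - n/6)/(x + 3*x)) = (4 + n)*((5*n/6)/((4*x))) = (4 + n)*((5*n/6)*(1/(4*x))) = (4 + n)*(5*n/(24*x)) = 5*n*(4 + n)/(24*x))
(-2234 + j(19, C))*(-2115 + 1183) = (-2234 + (5/24)*19*(4 + 19)/(I*sqrt(42)))*(-2115 + 1183) = (-2234 + (5/24)*19*(-I*sqrt(42)/42)*23)*(-932) = (-2234 - 2185*I*sqrt(42)/1008)*(-932) = 2082088 + 509105*I*sqrt(42)/252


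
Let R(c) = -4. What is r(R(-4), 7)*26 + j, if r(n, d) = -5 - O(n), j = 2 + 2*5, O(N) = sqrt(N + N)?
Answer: -118 - 52*I*sqrt(2) ≈ -118.0 - 73.539*I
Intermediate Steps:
O(N) = sqrt(2)*sqrt(N) (O(N) = sqrt(2*N) = sqrt(2)*sqrt(N))
j = 12 (j = 2 + 10 = 12)
r(n, d) = -5 - sqrt(2)*sqrt(n)
r(R(-4), 7)*26 + j = (-5 - sqrt(2)*sqrt(-4))*26 + 12 = (-5 - sqrt(2)*2*I)*26 + 12 = (-5 - 2*I*sqrt(2))*26 + 12 = (-130 - 52*I*sqrt(2)) + 12 = -118 - 52*I*sqrt(2)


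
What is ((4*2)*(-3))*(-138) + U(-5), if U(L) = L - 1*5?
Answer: 3302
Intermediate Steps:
U(L) = -5 + L (U(L) = L - 5 = -5 + L)
((4*2)*(-3))*(-138) + U(-5) = ((4*2)*(-3))*(-138) + (-5 - 5) = (8*(-3))*(-138) - 10 = -24*(-138) - 10 = 3312 - 10 = 3302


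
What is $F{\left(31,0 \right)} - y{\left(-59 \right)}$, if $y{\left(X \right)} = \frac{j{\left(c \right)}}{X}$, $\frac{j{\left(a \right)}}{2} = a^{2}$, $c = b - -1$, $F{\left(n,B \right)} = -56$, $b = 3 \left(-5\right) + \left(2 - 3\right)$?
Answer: $- \frac{2854}{59} \approx -48.373$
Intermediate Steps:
$b = -16$ ($b = -15 + \left(2 - 3\right) = -15 - 1 = -16$)
$c = -15$ ($c = -16 - -1 = -16 + 1 = -15$)
$j{\left(a \right)} = 2 a^{2}$
$y{\left(X \right)} = \frac{450}{X}$ ($y{\left(X \right)} = \frac{2 \left(-15\right)^{2}}{X} = \frac{2 \cdot 225}{X} = \frac{450}{X}$)
$F{\left(31,0 \right)} - y{\left(-59 \right)} = -56 - \frac{450}{-59} = -56 - 450 \left(- \frac{1}{59}\right) = -56 - - \frac{450}{59} = -56 + \frac{450}{59} = - \frac{2854}{59}$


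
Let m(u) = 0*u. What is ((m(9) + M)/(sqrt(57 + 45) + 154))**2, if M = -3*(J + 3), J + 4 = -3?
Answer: 144/(154 + sqrt(102))**2 ≈ 0.0053475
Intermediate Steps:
J = -7 (J = -4 - 3 = -7)
M = 12 (M = -3*(-7 + 3) = -3*(-4) = 12)
m(u) = 0
((m(9) + M)/(sqrt(57 + 45) + 154))**2 = ((0 + 12)/(sqrt(57 + 45) + 154))**2 = (12/(sqrt(102) + 154))**2 = (12/(154 + sqrt(102)))**2 = 144/(154 + sqrt(102))**2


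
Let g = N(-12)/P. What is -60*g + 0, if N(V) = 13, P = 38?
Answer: -390/19 ≈ -20.526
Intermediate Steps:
g = 13/38 ≈ 0.34211
-60*g + 0 = -60*13/38 + 0 = -390/19 + 0 = -390/19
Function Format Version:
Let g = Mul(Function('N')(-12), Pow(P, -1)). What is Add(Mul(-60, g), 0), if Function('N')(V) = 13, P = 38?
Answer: Rational(-390, 19) ≈ -20.526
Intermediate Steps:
g = Rational(13, 38) (g = Mul(13, Pow(38, -1)) = Mul(13, Rational(1, 38)) = Rational(13, 38) ≈ 0.34211)
Add(Mul(-60, g), 0) = Add(Mul(-60, Rational(13, 38)), 0) = Add(Rational(-390, 19), 0) = Rational(-390, 19)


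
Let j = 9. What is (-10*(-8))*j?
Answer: 720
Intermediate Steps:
(-10*(-8))*j = -10*(-8)*9 = 80*9 = 720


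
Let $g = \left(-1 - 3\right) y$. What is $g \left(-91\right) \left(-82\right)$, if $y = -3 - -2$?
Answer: $29848$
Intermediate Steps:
$y = -1$ ($y = -3 + 2 = -1$)
$g = 4$ ($g = \left(-1 - 3\right) \left(-1\right) = \left(-4\right) \left(-1\right) = 4$)
$g \left(-91\right) \left(-82\right) = 4 \left(-91\right) \left(-82\right) = \left(-364\right) \left(-82\right) = 29848$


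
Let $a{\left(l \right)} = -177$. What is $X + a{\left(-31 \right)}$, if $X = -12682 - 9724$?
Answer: $-22583$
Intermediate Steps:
$X = -22406$
$X + a{\left(-31 \right)} = -22406 - 177 = -22583$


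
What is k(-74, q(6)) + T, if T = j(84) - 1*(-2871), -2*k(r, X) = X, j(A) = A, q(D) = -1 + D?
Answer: 5905/2 ≈ 2952.5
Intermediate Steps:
k(r, X) = -X/2
T = 2955 (T = 84 - 1*(-2871) = 84 + 2871 = 2955)
k(-74, q(6)) + T = -(-1 + 6)/2 + 2955 = -1/2*5 + 2955 = -5/2 + 2955 = 5905/2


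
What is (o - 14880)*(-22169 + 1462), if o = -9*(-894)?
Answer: 141511638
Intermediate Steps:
o = 8046
(o - 14880)*(-22169 + 1462) = (8046 - 14880)*(-22169 + 1462) = -6834*(-20707) = 141511638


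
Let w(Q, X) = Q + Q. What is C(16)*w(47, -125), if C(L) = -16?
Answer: -1504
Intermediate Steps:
w(Q, X) = 2*Q
C(16)*w(47, -125) = -32*47 = -16*94 = -1504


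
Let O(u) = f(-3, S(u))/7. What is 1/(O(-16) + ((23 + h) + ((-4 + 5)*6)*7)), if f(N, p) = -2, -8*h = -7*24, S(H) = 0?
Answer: 7/600 ≈ 0.011667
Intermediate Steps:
h = 21 (h = -(-7)*24/8 = -⅛*(-168) = 21)
O(u) = -2/7
1/(O(-16) + ((23 + h) + ((-4 + 5)*6)*7)) = 1/(-2/7 + ((23 + 21) + ((-4 + 5)*6)*7)) = 1/(-2/7 + (44 + (1*6)*7)) = 1/(-2/7 + (44 + 6*7)) = 1/(-2/7 + (44 + 42)) = 1/(-2/7 + 86) = 1/(600/7) = 7/600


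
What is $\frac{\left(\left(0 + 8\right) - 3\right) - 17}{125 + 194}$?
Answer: $- \frac{12}{319} \approx -0.037618$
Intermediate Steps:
$\frac{\left(\left(0 + 8\right) - 3\right) - 17}{125 + 194} = \frac{\left(8 - 3\right) - 17}{319} = \frac{5 - 17}{319} = \frac{1}{319} \left(-12\right) = - \frac{12}{319}$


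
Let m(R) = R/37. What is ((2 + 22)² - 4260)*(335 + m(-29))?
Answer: -45556344/37 ≈ -1.2313e+6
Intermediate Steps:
m(R) = R/37 (m(R) = R*(1/37) = R/37)
((2 + 22)² - 4260)*(335 + m(-29)) = ((2 + 22)² - 4260)*(335 + (1/37)*(-29)) = (24² - 4260)*(335 - 29/37) = (576 - 4260)*(12366/37) = -3684*12366/37 = -45556344/37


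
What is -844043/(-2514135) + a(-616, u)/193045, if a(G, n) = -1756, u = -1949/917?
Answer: 6340938395/19413647643 ≈ 0.32662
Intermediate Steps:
u = -1949/917 (u = -1949*1/917 = -1949/917 ≈ -2.1254)
-844043/(-2514135) + a(-616, u)/193045 = -844043/(-2514135) - 1756/193045 = -844043*(-1/2514135) - 1756*1/193045 = 844043/2514135 - 1756/193045 = 6340938395/19413647643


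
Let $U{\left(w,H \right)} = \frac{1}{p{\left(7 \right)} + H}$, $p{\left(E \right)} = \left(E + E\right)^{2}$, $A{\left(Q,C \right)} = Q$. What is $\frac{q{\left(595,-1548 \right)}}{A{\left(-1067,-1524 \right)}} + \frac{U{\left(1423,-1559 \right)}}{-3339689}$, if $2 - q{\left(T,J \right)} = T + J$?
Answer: $- \frac{4347156281118}{4856979846169} \approx -0.89503$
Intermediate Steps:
$q{\left(T,J \right)} = 2 - J - T$ ($q{\left(T,J \right)} = 2 - \left(T + J\right) = 2 - \left(J + T\right) = 2 - J - T$)
$p{\left(E \right)} = 4 E^{2}$ ($p{\left(E \right)} = \left(2 E\right)^{2} = 4 E^{2}$)
$U{\left(w,H \right)} = \frac{1}{196 + H}$ ($U{\left(w,H \right)} = \frac{1}{4 \cdot 7^{2} + H} = \frac{1}{4 \cdot 49 + H} = \frac{1}{196 + H}$)
$\frac{q{\left(595,-1548 \right)}}{A{\left(-1067,-1524 \right)}} + \frac{U{\left(1423,-1559 \right)}}{-3339689} = \frac{2 - -1548 - 595}{-1067} + \frac{1}{\left(196 - 1559\right) \left(-3339689\right)} = \left(2 + 1548 - 595\right) \left(- \frac{1}{1067}\right) + \frac{1}{-1363} \left(- \frac{1}{3339689}\right) = 955 \left(- \frac{1}{1067}\right) - - \frac{1}{4551996107} = - \frac{955}{1067} + \frac{1}{4551996107} = - \frac{4347156281118}{4856979846169}$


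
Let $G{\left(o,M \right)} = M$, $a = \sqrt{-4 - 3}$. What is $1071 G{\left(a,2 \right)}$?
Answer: $2142$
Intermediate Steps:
$a = i \sqrt{7}$ ($a = \sqrt{-7} = i \sqrt{7} \approx 2.6458 i$)
$1071 G{\left(a,2 \right)} = 1071 \cdot 2 = 2142$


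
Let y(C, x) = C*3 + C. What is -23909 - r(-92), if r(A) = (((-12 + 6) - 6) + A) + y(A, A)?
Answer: -23437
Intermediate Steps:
y(C, x) = 4*C (y(C, x) = 3*C + C = 4*C)
r(A) = -12 + 5*A (r(A) = (((-12 + 6) - 6) + A) + 4*A = ((-6 - 6) + A) + 4*A = (-12 + A) + 4*A = -12 + 5*A)
-23909 - r(-92) = -23909 - (-12 + 5*(-92)) = -23909 - (-12 - 460) = -23909 - 1*(-472) = -23909 + 472 = -23437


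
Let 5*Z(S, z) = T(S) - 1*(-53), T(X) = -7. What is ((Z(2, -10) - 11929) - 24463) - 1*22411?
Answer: -293969/5 ≈ -58794.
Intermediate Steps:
Z(S, z) = 46/5 (Z(S, z) = (-7 - 1*(-53))/5 = (-7 + 53)/5 = (1/5)*46 = 46/5)
((Z(2, -10) - 11929) - 24463) - 1*22411 = ((46/5 - 11929) - 24463) - 1*22411 = (-59599/5 - 24463) - 22411 = -181914/5 - 22411 = -293969/5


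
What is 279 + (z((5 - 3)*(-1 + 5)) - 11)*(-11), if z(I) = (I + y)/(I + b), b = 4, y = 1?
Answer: 1567/4 ≈ 391.75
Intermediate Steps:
z(I) = (1 + I)/(4 + I) (z(I) = (I + 1)/(I + 4) = (1 + I)/(4 + I))
279 + (z((5 - 3)*(-1 + 5)) - 11)*(-11) = 279 + ((1 + (5 - 3)*(-1 + 5))/(4 + (5 - 3)*(-1 + 5)) - 11)*(-11) = 279 + ((1 + 2*4)/(4 + 2*4) - 11)*(-11) = 279 + ((1 + 8)/(4 + 8) - 11)*(-11) = 279 + (9/12 - 11)*(-11) = 279 + ((1/12)*9 - 11)*(-11) = 279 + (3/4 - 11)*(-11) = 279 - 41/4*(-11) = 279 + 451/4 = 1567/4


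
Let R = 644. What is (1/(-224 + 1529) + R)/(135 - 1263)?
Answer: -840421/1472040 ≈ -0.57092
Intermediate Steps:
(1/(-224 + 1529) + R)/(135 - 1263) = (1/(-224 + 1529) + 644)/(135 - 1263) = (1/1305 + 644)/(-1128) = -(1/1305 + 644)/1128 = -1/1128*840421/1305 = -840421/1472040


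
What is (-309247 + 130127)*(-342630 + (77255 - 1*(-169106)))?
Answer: 17243703280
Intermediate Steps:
(-309247 + 130127)*(-342630 + (77255 - 1*(-169106))) = -179120*(-342630 + (77255 + 169106)) = -179120*(-342630 + 246361) = -179120*(-96269) = 17243703280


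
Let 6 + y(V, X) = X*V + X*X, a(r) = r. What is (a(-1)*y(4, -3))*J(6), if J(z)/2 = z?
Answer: 108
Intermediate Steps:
y(V, X) = -6 + X² + V*X (y(V, X) = -6 + (X*V + X*X) = -6 + (V*X + X²) = -6 + (X² + V*X) = -6 + X² + V*X)
J(z) = 2*z
(a(-1)*y(4, -3))*J(6) = (-(-6 + (-3)² + 4*(-3)))*(2*6) = -(-6 + 9 - 12)*12 = -1*(-9)*12 = 9*12 = 108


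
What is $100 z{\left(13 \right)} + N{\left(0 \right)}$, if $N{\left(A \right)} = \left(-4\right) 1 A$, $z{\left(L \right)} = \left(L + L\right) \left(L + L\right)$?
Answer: $67600$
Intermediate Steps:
$z{\left(L \right)} = 4 L^{2}$ ($z{\left(L \right)} = 2 L 2 L = 4 L^{2}$)
$N{\left(A \right)} = - 4 A$
$100 z{\left(13 \right)} + N{\left(0 \right)} = 100 \cdot 4 \cdot 13^{2} - 0 = 100 \cdot 4 \cdot 169 + 0 = 100 \cdot 676 + 0 = 67600 + 0 = 67600$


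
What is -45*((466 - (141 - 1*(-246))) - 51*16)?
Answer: 33165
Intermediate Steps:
-45*((466 - (141 - 1*(-246))) - 51*16) = -45*((466 - (141 + 246)) - 816) = -45*((466 - 1*387) - 816) = -45*((466 - 387) - 816) = -45*(79 - 816) = -45*(-737) = 33165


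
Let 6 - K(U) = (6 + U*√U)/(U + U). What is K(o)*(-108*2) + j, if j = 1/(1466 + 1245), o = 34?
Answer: -58850371/46087 + 108*√34 ≈ -647.20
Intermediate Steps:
K(U) = 6 - (6 + U^(3/2))/(2*U) (K(U) = 6 - (6 + U*√U)/(U + U) = 6 - (6 + U^(3/2))/(2*U))
j = 1/2711 ≈ 0.00036887
K(o)*(-108*2) + j = (6 - 3/34 - √34/2)*(-108*2) + 1/2711 = (6 - 3*1/34 - √34/2)*(-216) + 1/2711 = (6 - 3/34 - √34/2)*(-216) + 1/2711 = (201/34 - √34/2)*(-216) + 1/2711 = (-21708/17 + 108*√34) + 1/2711 = -58850371/46087 + 108*√34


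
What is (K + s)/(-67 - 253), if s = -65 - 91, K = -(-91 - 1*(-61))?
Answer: 63/160 ≈ 0.39375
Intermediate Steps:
K = 30 (K = -(-91 + 61) = -1*(-30) = 30)
s = -156
(K + s)/(-67 - 253) = (30 - 156)/(-67 - 253) = -126/(-320) = -126*(-1/320) = 63/160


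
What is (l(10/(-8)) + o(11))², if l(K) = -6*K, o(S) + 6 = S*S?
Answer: 60025/4 ≈ 15006.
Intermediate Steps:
o(S) = -6 + S² (o(S) = -6 + S*S = -6 + S²)
(l(10/(-8)) + o(11))² = (-60/(-8) + (-6 + 11²))² = (-60*(-1)/8 + (-6 + 121))² = (-6*(-5/4) + 115)² = (15/2 + 115)² = (245/2)² = 60025/4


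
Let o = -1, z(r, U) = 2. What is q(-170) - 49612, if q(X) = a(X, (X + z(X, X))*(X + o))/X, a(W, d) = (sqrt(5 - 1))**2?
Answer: -4217022/85 ≈ -49612.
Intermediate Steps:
a(W, d) = 4 (a(W, d) = (sqrt(4))**2 = 2**2 = 4)
q(X) = 4/X
q(-170) - 49612 = 4/(-170) - 49612 = 4*(-1/170) - 49612 = -2/85 - 49612 = -4217022/85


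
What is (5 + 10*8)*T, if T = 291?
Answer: 24735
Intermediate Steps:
(5 + 10*8)*T = (5 + 10*8)*291 = (5 + 80)*291 = 85*291 = 24735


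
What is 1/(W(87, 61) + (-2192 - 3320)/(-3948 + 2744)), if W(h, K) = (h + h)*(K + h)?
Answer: 301/7752730 ≈ 3.8825e-5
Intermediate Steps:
W(h, K) = 2*h*(K + h) (W(h, K) = (2*h)*(K + h) = 2*h*(K + h))
1/(W(87, 61) + (-2192 - 3320)/(-3948 + 2744)) = 1/(2*87*(61 + 87) + (-2192 - 3320)/(-3948 + 2744)) = 1/(2*87*148 - 5512/(-1204)) = 1/(25752 - 5512*(-1/1204)) = 1/(25752 + 1378/301) = 1/(7752730/301) = 301/7752730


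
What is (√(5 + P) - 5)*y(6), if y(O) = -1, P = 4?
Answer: 2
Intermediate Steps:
(√(5 + P) - 5)*y(6) = (√(5 + 4) - 5)*(-1) = (√9 - 5)*(-1) = (3 - 5)*(-1) = -2*(-1) = 2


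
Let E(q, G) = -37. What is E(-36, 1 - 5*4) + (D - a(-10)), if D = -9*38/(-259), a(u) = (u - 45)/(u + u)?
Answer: -39813/1036 ≈ -38.430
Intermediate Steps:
a(u) = (-45 + u)/(2*u) (a(u) = (-45 + u)/((2*u)) = (-45 + u)*(1/(2*u)) = (-45 + u)/(2*u))
D = 342/259 (D = -342*(-1/259) = 342/259 ≈ 1.3205)
E(-36, 1 - 5*4) + (D - a(-10)) = -37 + (342/259 - (-45 - 10)/(2*(-10))) = -37 + (342/259 - (-1)*(-55)/(2*10)) = -37 + (342/259 - 1*11/4) = -37 + (342/259 - 11/4) = -37 - 1481/1036 = -39813/1036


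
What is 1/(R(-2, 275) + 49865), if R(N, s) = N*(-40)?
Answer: 1/49945 ≈ 2.0022e-5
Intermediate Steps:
R(N, s) = -40*N
1/(R(-2, 275) + 49865) = 1/(-40*(-2) + 49865) = 1/(80 + 49865) = 1/49945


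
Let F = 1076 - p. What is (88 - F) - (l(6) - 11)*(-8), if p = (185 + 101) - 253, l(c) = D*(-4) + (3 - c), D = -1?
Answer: -1035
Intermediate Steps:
l(c) = 7 - c (l(c) = -1*(-4) + (3 - c) = 4 + (3 - c) = 7 - c)
p = 33 (p = 286 - 253 = 33)
F = 1043 (F = 1076 - 1*33 = 1076 - 33 = 1043)
(88 - F) - (l(6) - 11)*(-8) = (88 - 1*1043) - ((7 - 1*6) - 11)*(-8) = (88 - 1043) - ((7 - 6) - 11)*(-8) = -955 - (1 - 11)*(-8) = -955 - (-10)*(-8) = -955 - 1*80 = -955 - 80 = -1035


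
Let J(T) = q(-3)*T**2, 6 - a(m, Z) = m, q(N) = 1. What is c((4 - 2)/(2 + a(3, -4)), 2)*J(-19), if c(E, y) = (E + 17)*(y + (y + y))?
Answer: 188442/5 ≈ 37688.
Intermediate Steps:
a(m, Z) = 6 - m
J(T) = T**2 (J(T) = 1*T**2 = T**2)
c(E, y) = 3*y*(17 + E) (c(E, y) = (17 + E)*(y + 2*y) = (17 + E)*(3*y) = 3*y*(17 + E))
c((4 - 2)/(2 + a(3, -4)), 2)*J(-19) = (3*2*(17 + (4 - 2)/(2 + (6 - 1*3))))*(-19)**2 = (3*2*(17 + 2/(2 + (6 - 3))))*361 = (3*2*(17 + 2/(2 + 3)))*361 = (3*2*(17 + 2/5))*361 = (3*2*(87/5))*361 = (522/5)*361 = 188442/5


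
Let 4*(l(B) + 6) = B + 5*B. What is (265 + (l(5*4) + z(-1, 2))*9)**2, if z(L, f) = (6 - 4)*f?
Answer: 267289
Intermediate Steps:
l(B) = -6 + 3*B/2 (l(B) = -6 + (B + 5*B)/4 = -6 + (6*B)/4 = -6 + 3*B/2)
z(L, f) = 2*f
(265 + (l(5*4) + z(-1, 2))*9)**2 = (265 + ((-6 + 3*(5*4)/2) + 2*2)*9)**2 = (265 + ((-6 + (3/2)*20) + 4)*9)**2 = (265 + ((-6 + 30) + 4)*9)**2 = (265 + (24 + 4)*9)**2 = (265 + 28*9)**2 = (265 + 252)**2 = 517**2 = 267289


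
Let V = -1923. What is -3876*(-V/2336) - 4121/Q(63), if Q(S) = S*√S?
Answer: -1863387/584 - 4121*√7/1323 ≈ -3199.0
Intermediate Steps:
Q(S) = S^(3/2)
-3876*(-V/2336) - 4121/Q(63) = -3876/((-2336/(-1923))) - 4121*√7/1323 = -3876/((-2336*(-1/1923))) - 4121*√7/1323 = -3876/2336/1923 - 4121*√7/1323 = -3876*1923/2336 - 4121*√7/1323 = -1863387/584 - 4121*√7/1323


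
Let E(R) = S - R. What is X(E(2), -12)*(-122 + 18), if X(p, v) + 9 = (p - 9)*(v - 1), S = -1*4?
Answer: -19344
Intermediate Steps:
S = -4
E(R) = -4 - R
X(p, v) = -9 + (-1 + v)*(-9 + p) (X(p, v) = -9 + (p - 9)*(v - 1) = -9 + (-9 + p)*(-1 + v) = -9 + (-1 + v)*(-9 + p))
X(E(2), -12)*(-122 + 18) = (-(-4 - 1*2) - 9*(-12) + (-4 - 1*2)*(-12))*(-122 + 18) = (-(-4 - 2) + 108 + (-4 - 2)*(-12))*(-104) = (-1*(-6) + 108 - 6*(-12))*(-104) = (6 + 108 + 72)*(-104) = 186*(-104) = -19344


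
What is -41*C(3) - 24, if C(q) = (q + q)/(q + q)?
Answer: -65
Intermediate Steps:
C(q) = 1 (C(q) = (2*q)/((2*q)) = (2*q)*(1/(2*q)) = 1)
-41*C(3) - 24 = -41*1 - 24 = -41 - 24 = -65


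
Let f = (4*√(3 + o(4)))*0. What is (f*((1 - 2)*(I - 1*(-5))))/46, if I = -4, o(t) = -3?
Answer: 0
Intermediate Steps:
f = 0 (f = (4*√(3 - 3))*0 = (4*√0)*0 = (4*0)*0 = 0*0 = 0)
(f*((1 - 2)*(I - 1*(-5))))/46 = (0*((1 - 2)*(-4 - 1*(-5))))/46 = (0*(-(-4 + 5)))*(1/46) = (0*(-1*1))*(1/46) = (0*(-1))*(1/46) = 0*(1/46) = 0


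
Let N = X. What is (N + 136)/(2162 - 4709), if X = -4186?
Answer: 450/283 ≈ 1.5901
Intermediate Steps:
N = -4186
(N + 136)/(2162 - 4709) = (-4186 + 136)/(2162 - 4709) = -4050/(-2547) = -4050*(-1/2547) = 450/283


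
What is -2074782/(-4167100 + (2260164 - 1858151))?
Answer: 691594/1255029 ≈ 0.55106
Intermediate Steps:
-2074782/(-4167100 + (2260164 - 1858151)) = -2074782/(-4167100 + 402013) = -2074782/(-3765087) = -2074782*(-1/3765087) = 691594/1255029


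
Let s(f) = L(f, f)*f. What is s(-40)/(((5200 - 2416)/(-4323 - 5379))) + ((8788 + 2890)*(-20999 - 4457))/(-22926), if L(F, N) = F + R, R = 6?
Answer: 2734957901/332427 ≈ 8227.3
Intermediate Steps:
L(F, N) = 6 + F (L(F, N) = F + 6 = 6 + F)
s(f) = f*(6 + f) (s(f) = (6 + f)*f = f*(6 + f))
s(-40)/(((5200 - 2416)/(-4323 - 5379))) + ((8788 + 2890)*(-20999 - 4457))/(-22926) = (-40*(6 - 40))/(((5200 - 2416)/(-4323 - 5379))) + ((8788 + 2890)*(-20999 - 4457))/(-22926) = (-40*(-34))/((2784/(-9702))) + (11678*(-25456))*(-1/22926) = 1360/((2784*(-1/9702))) - 297275168*(-1/22926) = 1360/(-464/1617) + 148637584/11463 = 1360*(-1617/464) + 148637584/11463 = -137445/29 + 148637584/11463 = 2734957901/332427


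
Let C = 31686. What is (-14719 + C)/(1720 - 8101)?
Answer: -16967/6381 ≈ -2.6590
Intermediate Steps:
(-14719 + C)/(1720 - 8101) = (-14719 + 31686)/(1720 - 8101) = 16967/(-6381) = 16967*(-1/6381) = -16967/6381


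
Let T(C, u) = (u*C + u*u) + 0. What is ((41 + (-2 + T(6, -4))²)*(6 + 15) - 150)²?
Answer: 7901721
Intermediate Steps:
T(C, u) = u² + C*u (T(C, u) = (C*u + u²) + 0 = (u² + C*u) + 0 = u² + C*u)
((41 + (-2 + T(6, -4))²)*(6 + 15) - 150)² = ((41 + (-2 - 4*(6 - 4))²)*(6 + 15) - 150)² = ((41 + (-2 - 4*2)²)*21 - 150)² = ((41 + (-2 - 8)²)*21 - 150)² = ((41 + (-10)²)*21 - 150)² = ((41 + 100)*21 - 150)² = (141*21 - 150)² = (2961 - 150)² = 2811² = 7901721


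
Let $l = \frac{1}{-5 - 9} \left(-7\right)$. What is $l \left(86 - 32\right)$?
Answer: $27$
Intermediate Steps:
$l = \frac{1}{2}$ ($l = \frac{1}{-14} \left(-7\right) = \left(- \frac{1}{14}\right) \left(-7\right) = \frac{1}{2} \approx 0.5$)
$l \left(86 - 32\right) = \frac{86 - 32}{2} = \frac{1}{2} \cdot 54 = 27$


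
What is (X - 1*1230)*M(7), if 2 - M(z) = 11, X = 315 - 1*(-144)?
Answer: 6939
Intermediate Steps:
X = 459 (X = 315 + 144 = 459)
M(z) = -9 (M(z) = 2 - 1*11 = 2 - 11 = -9)
(X - 1*1230)*M(7) = (459 - 1*1230)*(-9) = (459 - 1230)*(-9) = -771*(-9) = 6939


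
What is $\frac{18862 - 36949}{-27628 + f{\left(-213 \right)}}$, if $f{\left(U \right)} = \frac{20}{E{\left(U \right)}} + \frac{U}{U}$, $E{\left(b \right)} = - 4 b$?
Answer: $\frac{3852531}{5884546} \approx 0.65469$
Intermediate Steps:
$f{\left(U \right)} = 1 - \frac{5}{U}$ ($f{\left(U \right)} = \frac{20}{\left(-4\right) U} + \frac{U}{U} = 20 \left(- \frac{1}{4 U}\right) + 1 = - \frac{5}{U} + 1 = 1 - \frac{5}{U}$)
$\frac{18862 - 36949}{-27628 + f{\left(-213 \right)}} = \frac{18862 - 36949}{-27628 + \frac{-5 - 213}{-213}} = - \frac{18087}{-27628 - - \frac{218}{213}} = - \frac{18087}{-27628 + \frac{218}{213}} = - \frac{18087}{- \frac{5884546}{213}} = \left(-18087\right) \left(- \frac{213}{5884546}\right) = \frac{3852531}{5884546}$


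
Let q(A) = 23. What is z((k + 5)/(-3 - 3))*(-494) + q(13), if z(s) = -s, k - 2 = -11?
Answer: 1057/3 ≈ 352.33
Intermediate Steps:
k = -9 (k = 2 - 11 = -9)
z((k + 5)/(-3 - 3))*(-494) + q(13) = -(-9 + 5)/(-3 - 3)*(-494) + 23 = -(-4)/(-6)*(-494) + 23 = -(-4)*(-1)/6*(-494) + 23 = -1*2/3*(-494) + 23 = -2/3*(-494) + 23 = 988/3 + 23 = 1057/3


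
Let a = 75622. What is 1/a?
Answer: 1/75622 ≈ 1.3224e-5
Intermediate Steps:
1/a = 1/75622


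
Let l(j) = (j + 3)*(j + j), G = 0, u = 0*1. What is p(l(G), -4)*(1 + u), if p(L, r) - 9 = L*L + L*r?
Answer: 9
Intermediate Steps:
u = 0
l(j) = 2*j*(3 + j) (l(j) = (3 + j)*(2*j) = 2*j*(3 + j))
p(L, r) = 9 + L² + L*r (p(L, r) = 9 + (L*L + L*r) = 9 + (L² + L*r) = 9 + L² + L*r)
p(l(G), -4)*(1 + u) = (9 + (2*0*(3 + 0))² + (2*0*(3 + 0))*(-4))*(1 + 0) = (9 + (2*0*3)² + (2*0*3)*(-4))*1 = (9 + 0² + 0*(-4))*1 = (9 + 0 + 0)*1 = 9*1 = 9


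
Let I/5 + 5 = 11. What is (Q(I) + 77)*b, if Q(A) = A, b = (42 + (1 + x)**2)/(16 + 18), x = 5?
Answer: 4173/17 ≈ 245.47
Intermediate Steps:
I = 30 (I = -25 + 5*11 = -25 + 55 = 30)
b = 39/17 (b = (42 + (1 + 5)**2)/(16 + 18) = (42 + 6**2)/34 = (42 + 36)*(1/34) = 78*(1/34) = 39/17 ≈ 2.2941)
(Q(I) + 77)*b = (30 + 77)*(39/17) = 107*(39/17) = 4173/17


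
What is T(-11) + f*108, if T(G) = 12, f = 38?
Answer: 4116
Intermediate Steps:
T(-11) + f*108 = 12 + 38*108 = 12 + 4104 = 4116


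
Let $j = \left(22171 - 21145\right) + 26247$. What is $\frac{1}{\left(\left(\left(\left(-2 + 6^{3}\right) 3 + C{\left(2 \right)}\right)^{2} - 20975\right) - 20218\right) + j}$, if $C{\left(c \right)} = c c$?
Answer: $\frac{1}{403396} \approx 2.479 \cdot 10^{-6}$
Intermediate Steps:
$C{\left(c \right)} = c^{2}$
$j = 27273$ ($j = 1026 + 26247 = 27273$)
$\frac{1}{\left(\left(\left(\left(-2 + 6^{3}\right) 3 + C{\left(2 \right)}\right)^{2} - 20975\right) - 20218\right) + j} = \frac{1}{\left(\left(\left(\left(-2 + 6^{3}\right) 3 + 2^{2}\right)^{2} - 20975\right) - 20218\right) + 27273} = \frac{1}{\left(\left(\left(\left(-2 + 216\right) 3 + 4\right)^{2} - 20975\right) - 20218\right) + 27273} = \frac{1}{\left(\left(\left(214 \cdot 3 + 4\right)^{2} - 20975\right) - 20218\right) + 27273} = \frac{1}{\left(\left(\left(642 + 4\right)^{2} - 20975\right) - 20218\right) + 27273} = \frac{1}{\left(\left(646^{2} - 20975\right) - 20218\right) + 27273} = \frac{1}{\left(\left(417316 - 20975\right) - 20218\right) + 27273} = \frac{1}{\left(396341 - 20218\right) + 27273} = \frac{1}{376123 + 27273} = \frac{1}{403396}$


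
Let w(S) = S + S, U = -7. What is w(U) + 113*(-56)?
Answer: -6342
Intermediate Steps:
w(S) = 2*S
w(U) + 113*(-56) = 2*(-7) + 113*(-56) = -14 - 6328 = -6342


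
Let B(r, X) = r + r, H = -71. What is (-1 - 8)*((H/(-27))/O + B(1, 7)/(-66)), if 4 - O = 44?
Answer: 1141/1320 ≈ 0.86439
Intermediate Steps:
O = -40 (O = 4 - 1*44 = 4 - 44 = -40)
B(r, X) = 2*r
(-1 - 8)*((H/(-27))/O + B(1, 7)/(-66)) = (-1 - 8)*(-71/(-27)/(-40) + (2*1)/(-66)) = -9*(-71*(-1/27)*(-1/40) + 2*(-1/66)) = -9*((71/27)*(-1/40) - 1/33) = -9*(-71/1080 - 1/33) = -9*(-1141/11880) = 1141/1320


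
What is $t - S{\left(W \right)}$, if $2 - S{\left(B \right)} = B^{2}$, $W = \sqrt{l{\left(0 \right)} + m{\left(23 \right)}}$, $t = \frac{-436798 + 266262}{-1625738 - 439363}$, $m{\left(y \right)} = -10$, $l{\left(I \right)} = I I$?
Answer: $- \frac{24610676}{2065101} \approx -11.917$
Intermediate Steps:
$l{\left(I \right)} = I^{2}$
$t = \frac{170536}{2065101}$ ($t = - \frac{170536}{-2065101} = \left(-170536\right) \left(- \frac{1}{2065101}\right) = \frac{170536}{2065101} \approx 0.08258$)
$W = i \sqrt{10}$ ($W = \sqrt{0^{2} - 10} = \sqrt{0 - 10} = \sqrt{-10} = i \sqrt{10} \approx 3.1623 i$)
$S{\left(B \right)} = 2 - B^{2}$
$t - S{\left(W \right)} = \frac{170536}{2065101} - \left(2 - \left(i \sqrt{10}\right)^{2}\right) = \frac{170536}{2065101} - \left(2 - -10\right) = \frac{170536}{2065101} - \left(2 + 10\right) = \frac{170536}{2065101} - 12 = - \frac{24610676}{2065101}$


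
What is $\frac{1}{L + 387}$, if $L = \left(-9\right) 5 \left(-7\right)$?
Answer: $\frac{1}{702} \approx 0.0014245$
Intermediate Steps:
$L = 315$ ($L = \left(-45\right) \left(-7\right) = 315$)
$\frac{1}{L + 387} = \frac{1}{315 + 387} = \frac{1}{702}$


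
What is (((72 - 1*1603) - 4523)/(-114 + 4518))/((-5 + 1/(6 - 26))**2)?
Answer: -201800/3743767 ≈ -0.053903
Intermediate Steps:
(((72 - 1*1603) - 4523)/(-114 + 4518))/((-5 + 1/(6 - 26))**2) = (((72 - 1603) - 4523)/4404)/((-5 + 1/(-20))**2) = ((-1531 - 4523)*(1/4404))/((-5 - 1/20)**2) = (-6054*1/4404)/((-101/20)**2) = -1009/(734*10201/400) = -1009/734*400/10201 = -201800/3743767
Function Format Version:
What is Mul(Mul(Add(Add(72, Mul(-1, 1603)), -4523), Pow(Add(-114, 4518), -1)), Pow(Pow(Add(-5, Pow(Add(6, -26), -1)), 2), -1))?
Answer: Rational(-201800, 3743767) ≈ -0.053903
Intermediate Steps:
Mul(Mul(Add(Add(72, Mul(-1, 1603)), -4523), Pow(Add(-114, 4518), -1)), Pow(Pow(Add(-5, Pow(Add(6, -26), -1)), 2), -1)) = Mul(Mul(Add(Add(72, -1603), -4523), Pow(4404, -1)), Pow(Pow(Add(-5, Pow(-20, -1)), 2), -1)) = Mul(Mul(Add(-1531, -4523), Rational(1, 4404)), Pow(Pow(Add(-5, Rational(-1, 20)), 2), -1)) = Mul(Mul(-6054, Rational(1, 4404)), Pow(Pow(Rational(-101, 20), 2), -1)) = Mul(Rational(-1009, 734), Pow(Rational(10201, 400), -1)) = Mul(Rational(-1009, 734), Rational(400, 10201)) = Rational(-201800, 3743767)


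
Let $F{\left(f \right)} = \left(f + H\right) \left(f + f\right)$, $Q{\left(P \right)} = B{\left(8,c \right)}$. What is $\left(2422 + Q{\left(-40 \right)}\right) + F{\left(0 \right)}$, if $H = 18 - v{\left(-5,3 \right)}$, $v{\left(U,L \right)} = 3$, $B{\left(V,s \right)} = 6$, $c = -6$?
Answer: $2428$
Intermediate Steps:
$Q{\left(P \right)} = 6$
$H = 15$ ($H = 18 - 3 = 15$)
$F{\left(f \right)} = 2 f \left(15 + f\right)$ ($F{\left(f \right)} = \left(f + 15\right) \left(f + f\right) = \left(15 + f\right) 2 f = 2 f \left(15 + f\right)$)
$\left(2422 + Q{\left(-40 \right)}\right) + F{\left(0 \right)} = \left(2422 + 6\right) + 2 \cdot 0 \left(15 + 0\right) = 2428 + 2 \cdot 0 \cdot 15 = 2428 + 0 = 2428$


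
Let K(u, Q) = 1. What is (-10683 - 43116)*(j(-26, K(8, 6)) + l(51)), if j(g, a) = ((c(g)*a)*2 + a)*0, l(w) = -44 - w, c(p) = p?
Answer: 5110905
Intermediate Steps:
j(g, a) = 0 (j(g, a) = ((g*a)*2 + a)*0 = ((a*g)*2 + a)*0 = (2*a*g + a)*0 = (a + 2*a*g)*0 = 0)
(-10683 - 43116)*(j(-26, K(8, 6)) + l(51)) = (-10683 - 43116)*(0 + (-44 - 1*51)) = -53799*(0 + (-44 - 51)) = -53799*(0 - 95) = -53799*(-95) = 5110905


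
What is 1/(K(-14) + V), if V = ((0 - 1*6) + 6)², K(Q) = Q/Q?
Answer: 1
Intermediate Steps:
K(Q) = 1
V = 0 (V = ((0 - 6) + 6)² = (-6 + 6)² = 0² = 0)
1/(K(-14) + V) = 1/(1 + 0) = 1/1 = 1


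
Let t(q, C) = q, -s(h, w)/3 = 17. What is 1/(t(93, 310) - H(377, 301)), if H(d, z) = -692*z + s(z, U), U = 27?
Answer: 1/208436 ≈ 4.7976e-6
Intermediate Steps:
s(h, w) = -51 (s(h, w) = -3*17 = -51)
H(d, z) = -51 - 692*z (H(d, z) = -692*z - 51 = -51 - 692*z)
1/(t(93, 310) - H(377, 301)) = 1/(93 - (-51 - 692*301)) = 1/(93 - (-51 - 208292)) = 1/(93 - 1*(-208343)) = 1/(93 + 208343) = 1/208436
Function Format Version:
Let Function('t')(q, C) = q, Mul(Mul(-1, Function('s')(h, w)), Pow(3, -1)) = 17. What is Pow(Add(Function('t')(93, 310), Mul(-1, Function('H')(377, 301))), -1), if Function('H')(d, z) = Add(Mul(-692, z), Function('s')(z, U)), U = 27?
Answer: Rational(1, 208436) ≈ 4.7976e-6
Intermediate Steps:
Function('s')(h, w) = -51 (Function('s')(h, w) = Mul(-3, 17) = -51)
Function('H')(d, z) = Add(-51, Mul(-692, z)) (Function('H')(d, z) = Add(Mul(-692, z), -51) = Add(-51, Mul(-692, z)))
Pow(Add(Function('t')(93, 310), Mul(-1, Function('H')(377, 301))), -1) = Pow(Add(93, Mul(-1, Add(-51, Mul(-692, 301)))), -1) = Pow(Add(93, Mul(-1, Add(-51, -208292))), -1) = Pow(Add(93, Mul(-1, -208343)), -1) = Pow(Add(93, 208343), -1) = Pow(208436, -1) = Rational(1, 208436)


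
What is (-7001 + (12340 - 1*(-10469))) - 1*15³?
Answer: 12433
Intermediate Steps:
(-7001 + (12340 - 1*(-10469))) - 1*15³ = (-7001 + (12340 + 10469)) - 1*3375 = (-7001 + 22809) - 3375 = 15808 - 3375 = 12433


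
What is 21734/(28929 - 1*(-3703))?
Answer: 10867/16316 ≈ 0.66603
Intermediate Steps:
21734/(28929 - 1*(-3703)) = 21734/(28929 + 3703) = 21734/32632 = 21734*(1/32632) = 10867/16316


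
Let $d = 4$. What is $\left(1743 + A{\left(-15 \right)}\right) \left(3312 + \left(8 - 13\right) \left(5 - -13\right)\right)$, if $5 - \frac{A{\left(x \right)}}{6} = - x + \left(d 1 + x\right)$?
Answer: $5635278$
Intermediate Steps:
$A{\left(x \right)} = 6$ ($A{\left(x \right)} = 30 - 6 \left(- x + \left(4 \cdot 1 + x\right)\right) = 30 - 6 \left(- x + \left(4 + x\right)\right) = 30 - 24 = 6$)
$\left(1743 + A{\left(-15 \right)}\right) \left(3312 + \left(8 - 13\right) \left(5 - -13\right)\right) = \left(1743 + 6\right) \left(3312 + \left(8 - 13\right) \left(5 - -13\right)\right) = 1749 \left(3312 - 5 \left(5 + 13\right)\right) = 1749 \left(3312 - 90\right) = 1749 \cdot 3222 = 5635278$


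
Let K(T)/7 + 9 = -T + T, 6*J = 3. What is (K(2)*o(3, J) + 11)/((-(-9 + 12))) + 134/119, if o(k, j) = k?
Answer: 21584/357 ≈ 60.459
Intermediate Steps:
J = 1/2 (J = (1/6)*3 = 1/2 ≈ 0.50000)
K(T) = -63 (K(T) = -63 + 7*(-T + T) = -63 + 7*0 = -63 + 0 = -63)
(K(2)*o(3, J) + 11)/((-(-9 + 12))) + 134/119 = (-63*3 + 11)/((-(-9 + 12))) + 134/119 = (-189 + 11)/((-1*3)) + 134*(1/119) = -178/(-3) + 134/119 = -178*(-1/3) + 134/119 = 178/3 + 134/119 = 21584/357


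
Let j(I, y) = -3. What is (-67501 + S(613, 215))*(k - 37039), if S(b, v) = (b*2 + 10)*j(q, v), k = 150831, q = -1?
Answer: -8103014528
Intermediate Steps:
S(b, v) = -30 - 6*b (S(b, v) = (b*2 + 10)*(-3) = (2*b + 10)*(-3) = (10 + 2*b)*(-3) = -30 - 6*b)
(-67501 + S(613, 215))*(k - 37039) = (-67501 + (-30 - 6*613))*(150831 - 37039) = (-67501 + (-30 - 3678))*113792 = (-67501 - 3708)*113792 = -71209*113792 = -8103014528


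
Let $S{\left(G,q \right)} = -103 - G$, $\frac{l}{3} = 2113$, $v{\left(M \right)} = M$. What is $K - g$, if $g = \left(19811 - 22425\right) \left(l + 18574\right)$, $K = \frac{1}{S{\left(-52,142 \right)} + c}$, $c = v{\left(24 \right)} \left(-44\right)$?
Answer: $\frac{72090698273}{1107} \approx 6.5123 \cdot 10^{7}$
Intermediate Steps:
$l = 6339$ ($l = 3 \cdot 2113 = 6339$)
$c = -1056$ ($c = 24 \left(-44\right) = -1056$)
$K = - \frac{1}{1107}$ ($K = \frac{1}{\left(-103 - -52\right) - 1056} = \frac{1}{\left(-103 + 52\right) - 1056} = \frac{1}{-51 - 1056} = \frac{1}{-1107} = - \frac{1}{1107} \approx -0.00090334$)
$g = -65122582$ ($g = \left(19811 - 22425\right) \left(6339 + 18574\right) = \left(-2614\right) 24913 = -65122582$)
$K - g = - \frac{1}{1107} - -65122582 = - \frac{1}{1107} + 65122582 = \frac{72090698273}{1107}$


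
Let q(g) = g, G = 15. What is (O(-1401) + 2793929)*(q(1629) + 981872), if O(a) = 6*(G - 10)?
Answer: 2747861470459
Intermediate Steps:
O(a) = 30 (O(a) = 6*(15 - 10) = 6*5 = 30)
(O(-1401) + 2793929)*(q(1629) + 981872) = (30 + 2793929)*(1629 + 981872) = 2793959*983501 = 2747861470459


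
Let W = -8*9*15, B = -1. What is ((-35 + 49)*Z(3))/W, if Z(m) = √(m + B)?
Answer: -7*√2/540 ≈ -0.018332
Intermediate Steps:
Z(m) = √(-1 + m) (Z(m) = √(m - 1) = √(-1 + m))
W = -1080 (W = -72*15 = -1080)
((-35 + 49)*Z(3))/W = ((-35 + 49)*√(-1 + 3))/(-1080) = (14*√2)*(-1/1080) = -7*√2/540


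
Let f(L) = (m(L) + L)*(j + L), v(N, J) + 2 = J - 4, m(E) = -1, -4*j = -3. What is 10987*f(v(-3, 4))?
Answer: 164805/4 ≈ 41201.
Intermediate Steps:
j = ¾ (j = -¼*(-3) = ¾ ≈ 0.75000)
v(N, J) = -6 + J (v(N, J) = -2 + (J - 4) = -2 + (-4 + J) = -6 + J)
f(L) = (-1 + L)*(¾ + L)
10987*f(v(-3, 4)) = 10987*(-¾ + (-6 + 4)² - (-6 + 4)/4) = 10987*(-¾ + (-2)² - ¼*(-2)) = 10987*(-¾ + 4 + ½) = 10987*(15/4) = 164805/4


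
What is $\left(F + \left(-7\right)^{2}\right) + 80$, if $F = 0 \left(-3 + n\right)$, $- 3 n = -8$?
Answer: $129$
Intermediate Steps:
$n = \frac{8}{3}$ ($n = \left(- \frac{1}{3}\right) \left(-8\right) = \frac{8}{3} \approx 2.6667$)
$F = 0$ ($F = 0 \left(-3 + \frac{8}{3}\right) = 0 \left(- \frac{1}{3}\right) = 0$)
$\left(F + \left(-7\right)^{2}\right) + 80 = \left(0 + \left(-7\right)^{2}\right) + 80 = \left(0 + 49\right) + 80 = 49 + 80 = 129$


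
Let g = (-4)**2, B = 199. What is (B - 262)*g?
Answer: -1008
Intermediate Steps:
g = 16
(B - 262)*g = (199 - 262)*16 = -63*16 = -1008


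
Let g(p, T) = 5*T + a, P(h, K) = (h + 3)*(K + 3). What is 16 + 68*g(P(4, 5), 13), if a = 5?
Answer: 4776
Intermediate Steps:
P(h, K) = (3 + K)*(3 + h) (P(h, K) = (3 + h)*(3 + K) = (3 + K)*(3 + h))
g(p, T) = 5 + 5*T (g(p, T) = 5*T + 5 = 5 + 5*T)
16 + 68*g(P(4, 5), 13) = 16 + 68*(5 + 5*13) = 16 + 68*(5 + 65) = 16 + 68*70 = 16 + 4760 = 4776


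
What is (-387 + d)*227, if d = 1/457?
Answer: -40146766/457 ≈ -87849.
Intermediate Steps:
d = 1/457 ≈ 0.0021882
(-387 + d)*227 = (-387 + 1/457)*227 = -176858/457*227 = -40146766/457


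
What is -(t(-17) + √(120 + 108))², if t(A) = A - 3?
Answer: -628 + 80*√57 ≈ -24.013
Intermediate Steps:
t(A) = -3 + A
-(t(-17) + √(120 + 108))² = -((-3 - 17) + √(120 + 108))² = -(-20 + √228)² = -(-20 + 2*√57)²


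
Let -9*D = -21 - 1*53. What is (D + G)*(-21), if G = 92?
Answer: -6314/3 ≈ -2104.7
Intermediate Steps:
D = 74/9 (D = -(-21 - 1*53)/9 = -(-21 - 53)/9 = -⅑*(-74) = 74/9 ≈ 8.2222)
(D + G)*(-21) = (74/9 + 92)*(-21) = (902/9)*(-21) = -6314/3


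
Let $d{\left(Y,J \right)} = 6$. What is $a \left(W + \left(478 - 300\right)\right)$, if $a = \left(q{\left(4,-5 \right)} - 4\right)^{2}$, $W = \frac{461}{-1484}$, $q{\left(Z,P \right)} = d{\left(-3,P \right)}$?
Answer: $\frac{263691}{371} \approx 710.76$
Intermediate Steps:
$q{\left(Z,P \right)} = 6$
$W = - \frac{461}{1484}$ ($W = 461 \left(- \frac{1}{1484}\right) = - \frac{461}{1484} \approx -0.31065$)
$a = 4$ ($a = \left(6 - 4\right)^{2} = 2^{2} = 4$)
$a \left(W + \left(478 - 300\right)\right) = 4 \left(- \frac{461}{1484} + \left(478 - 300\right)\right) = 4 \left(- \frac{461}{1484} + 178\right) = 4 \cdot \frac{263691}{1484} = \frac{263691}{371}$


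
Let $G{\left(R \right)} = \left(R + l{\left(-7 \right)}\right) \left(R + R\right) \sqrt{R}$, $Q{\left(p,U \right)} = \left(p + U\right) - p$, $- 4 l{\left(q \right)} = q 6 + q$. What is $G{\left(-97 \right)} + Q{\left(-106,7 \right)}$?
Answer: $7 + \frac{32883 i \sqrt{97}}{2} \approx 7.0 + 1.6193 \cdot 10^{5} i$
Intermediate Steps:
$l{\left(q \right)} = - \frac{7 q}{4}$ ($l{\left(q \right)} = - \frac{q 6 + q}{4} = - \frac{6 q + q}{4} = - \frac{7 q}{4}$)
$Q{\left(p,U \right)} = U$ ($Q{\left(p,U \right)} = \left(U + p\right) - p = U$)
$G{\left(R \right)} = 2 R^{\frac{3}{2}} \left(\frac{49}{4} + R\right)$ ($G{\left(R \right)} = \left(R - - \frac{49}{4}\right) \left(R + R\right) \sqrt{R} = \left(R + \frac{49}{4}\right) 2 R \sqrt{R} = \left(\frac{49}{4} + R\right) 2 R \sqrt{R} = 2 R \left(\frac{49}{4} + R\right) \sqrt{R} = 2 R^{\frac{3}{2}} \left(\frac{49}{4} + R\right)$)
$G{\left(-97 \right)} + Q{\left(-106,7 \right)} = \frac{\left(-97\right)^{\frac{3}{2}} \left(49 + 4 \left(-97\right)\right)}{2} + 7 = \frac{- 97 i \sqrt{97} \left(49 - 388\right)}{2} + 7 = \frac{1}{2} \left(- 97 i \sqrt{97}\right) \left(-339\right) + 7 = \frac{32883 i \sqrt{97}}{2} + 7 = 7 + \frac{32883 i \sqrt{97}}{2}$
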